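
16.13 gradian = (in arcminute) 871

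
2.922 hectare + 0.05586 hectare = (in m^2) 2.978e+04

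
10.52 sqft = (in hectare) 9.773e-05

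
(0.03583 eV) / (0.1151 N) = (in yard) 5.454e-20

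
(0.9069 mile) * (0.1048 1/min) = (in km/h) 9.177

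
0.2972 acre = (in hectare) 0.1203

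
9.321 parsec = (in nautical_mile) 1.553e+14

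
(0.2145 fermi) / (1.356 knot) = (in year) 9.75e-24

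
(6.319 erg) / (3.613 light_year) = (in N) 1.849e-23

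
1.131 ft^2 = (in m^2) 0.1051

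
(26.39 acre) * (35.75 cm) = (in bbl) 2.401e+05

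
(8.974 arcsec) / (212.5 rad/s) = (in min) 3.412e-09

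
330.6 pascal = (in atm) 0.003263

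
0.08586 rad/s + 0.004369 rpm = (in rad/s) 0.08632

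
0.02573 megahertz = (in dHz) 2.573e+05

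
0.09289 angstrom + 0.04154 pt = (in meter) 1.465e-05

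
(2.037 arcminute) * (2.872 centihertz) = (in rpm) 0.0001625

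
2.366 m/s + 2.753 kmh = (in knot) 6.086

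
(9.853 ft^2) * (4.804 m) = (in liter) 4397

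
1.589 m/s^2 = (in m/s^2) 1.589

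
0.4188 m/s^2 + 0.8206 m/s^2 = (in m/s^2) 1.239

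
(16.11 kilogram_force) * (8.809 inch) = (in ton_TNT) 8.449e-09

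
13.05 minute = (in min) 13.05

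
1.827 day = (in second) 1.579e+05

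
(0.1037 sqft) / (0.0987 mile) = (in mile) 3.769e-08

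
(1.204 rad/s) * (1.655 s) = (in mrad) 1993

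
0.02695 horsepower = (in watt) 20.1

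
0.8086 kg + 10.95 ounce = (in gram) 1119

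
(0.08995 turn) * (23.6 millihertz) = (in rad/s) 0.01334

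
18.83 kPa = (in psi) 2.731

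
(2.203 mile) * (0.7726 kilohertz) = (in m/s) 2.739e+06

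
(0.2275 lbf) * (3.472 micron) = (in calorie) 8.398e-07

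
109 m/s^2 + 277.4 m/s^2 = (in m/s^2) 386.4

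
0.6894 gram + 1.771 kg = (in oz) 62.49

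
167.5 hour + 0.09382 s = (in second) 6.03e+05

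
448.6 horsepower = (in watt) 3.345e+05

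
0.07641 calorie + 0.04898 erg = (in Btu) 0.000303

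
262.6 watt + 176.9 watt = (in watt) 439.5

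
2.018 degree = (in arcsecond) 7265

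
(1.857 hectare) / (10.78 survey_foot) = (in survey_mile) 3.512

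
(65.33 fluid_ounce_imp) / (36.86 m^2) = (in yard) 5.507e-05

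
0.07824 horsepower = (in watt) 58.34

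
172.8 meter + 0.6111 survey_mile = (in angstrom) 1.156e+13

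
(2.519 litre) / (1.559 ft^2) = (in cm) 1.739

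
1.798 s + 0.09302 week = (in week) 0.09302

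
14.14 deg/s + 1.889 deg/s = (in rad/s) 0.2798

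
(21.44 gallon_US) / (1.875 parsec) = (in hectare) 1.403e-22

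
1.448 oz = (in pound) 0.0905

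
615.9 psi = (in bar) 42.46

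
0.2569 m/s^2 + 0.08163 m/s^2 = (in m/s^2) 0.3385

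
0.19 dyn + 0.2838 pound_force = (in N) 1.262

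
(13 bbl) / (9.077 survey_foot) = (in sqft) 8.041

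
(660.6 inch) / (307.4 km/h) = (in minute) 0.003275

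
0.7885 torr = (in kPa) 0.1051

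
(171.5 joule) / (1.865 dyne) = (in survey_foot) 3.017e+07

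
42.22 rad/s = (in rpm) 403.2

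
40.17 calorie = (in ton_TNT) 4.017e-08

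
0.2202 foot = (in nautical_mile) 3.624e-05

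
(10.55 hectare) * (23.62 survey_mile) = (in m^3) 4.01e+09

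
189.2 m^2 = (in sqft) 2037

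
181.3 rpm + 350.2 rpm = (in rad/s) 55.66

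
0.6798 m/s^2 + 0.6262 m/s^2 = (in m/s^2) 1.306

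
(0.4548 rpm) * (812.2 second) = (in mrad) 3.868e+04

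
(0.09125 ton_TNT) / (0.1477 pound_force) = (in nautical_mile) 3.138e+05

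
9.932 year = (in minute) 5.22e+06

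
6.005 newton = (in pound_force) 1.35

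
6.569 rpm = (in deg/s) 39.41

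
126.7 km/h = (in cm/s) 3519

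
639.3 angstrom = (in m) 6.393e-08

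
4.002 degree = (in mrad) 69.85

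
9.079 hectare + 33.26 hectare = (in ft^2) 4.557e+06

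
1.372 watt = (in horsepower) 0.00184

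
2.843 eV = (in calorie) 1.089e-19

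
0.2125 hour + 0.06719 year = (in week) 3.505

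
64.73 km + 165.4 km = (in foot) 7.55e+05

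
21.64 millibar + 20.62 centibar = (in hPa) 227.8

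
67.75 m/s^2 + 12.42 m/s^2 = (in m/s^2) 80.17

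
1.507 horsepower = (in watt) 1124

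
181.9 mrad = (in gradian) 11.58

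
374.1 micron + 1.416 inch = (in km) 3.634e-05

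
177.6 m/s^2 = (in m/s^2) 177.6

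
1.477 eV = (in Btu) 2.243e-22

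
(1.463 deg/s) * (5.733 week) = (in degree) 5.073e+06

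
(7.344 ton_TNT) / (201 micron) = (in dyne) 1.529e+19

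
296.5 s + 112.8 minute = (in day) 0.08177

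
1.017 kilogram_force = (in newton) 9.973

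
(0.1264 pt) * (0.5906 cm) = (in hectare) 2.634e-11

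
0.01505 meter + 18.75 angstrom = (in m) 0.01505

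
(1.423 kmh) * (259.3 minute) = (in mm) 6.15e+06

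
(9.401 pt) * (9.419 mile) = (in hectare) 0.005027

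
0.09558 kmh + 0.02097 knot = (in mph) 0.08352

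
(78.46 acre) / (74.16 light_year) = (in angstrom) 0.004526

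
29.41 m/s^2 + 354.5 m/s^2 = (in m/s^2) 383.9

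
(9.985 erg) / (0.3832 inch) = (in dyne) 10.26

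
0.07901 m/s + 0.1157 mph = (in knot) 0.2541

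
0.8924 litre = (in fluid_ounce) 30.18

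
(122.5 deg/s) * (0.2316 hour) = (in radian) 1783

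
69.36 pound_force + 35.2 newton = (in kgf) 35.05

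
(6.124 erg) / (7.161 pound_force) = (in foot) 6.308e-08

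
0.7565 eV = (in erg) 1.212e-12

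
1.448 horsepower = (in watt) 1080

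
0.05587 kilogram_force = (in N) 0.5479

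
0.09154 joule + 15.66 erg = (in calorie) 0.02188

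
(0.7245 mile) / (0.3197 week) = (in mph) 0.01349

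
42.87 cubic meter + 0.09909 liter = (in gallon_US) 1.133e+04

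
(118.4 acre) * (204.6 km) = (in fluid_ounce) 3.315e+15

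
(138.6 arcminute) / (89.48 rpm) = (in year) 1.364e-10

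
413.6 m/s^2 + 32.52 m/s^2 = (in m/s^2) 446.1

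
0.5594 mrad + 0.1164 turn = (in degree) 41.94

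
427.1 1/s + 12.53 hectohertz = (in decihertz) 1.68e+04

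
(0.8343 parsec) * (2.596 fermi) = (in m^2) 66.83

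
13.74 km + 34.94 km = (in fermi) 4.868e+19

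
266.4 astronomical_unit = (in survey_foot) 1.308e+14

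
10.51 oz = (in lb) 0.6569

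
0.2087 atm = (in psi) 3.067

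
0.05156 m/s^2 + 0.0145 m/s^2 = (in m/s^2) 0.06606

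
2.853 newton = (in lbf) 0.6414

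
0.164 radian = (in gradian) 10.44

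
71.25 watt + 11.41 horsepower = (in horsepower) 11.51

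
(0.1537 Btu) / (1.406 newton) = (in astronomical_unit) 7.71e-10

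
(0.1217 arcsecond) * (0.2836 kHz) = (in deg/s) 0.009587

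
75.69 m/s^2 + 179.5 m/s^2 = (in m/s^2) 255.2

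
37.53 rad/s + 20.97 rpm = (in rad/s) 39.73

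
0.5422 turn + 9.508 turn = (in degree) 3618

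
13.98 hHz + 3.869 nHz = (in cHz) 1.398e+05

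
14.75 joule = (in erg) 1.475e+08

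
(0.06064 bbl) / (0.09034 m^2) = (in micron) 1.067e+05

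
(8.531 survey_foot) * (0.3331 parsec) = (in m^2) 2.673e+16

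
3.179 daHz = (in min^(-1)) 1907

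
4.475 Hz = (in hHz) 0.04475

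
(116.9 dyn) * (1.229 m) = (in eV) 8.967e+15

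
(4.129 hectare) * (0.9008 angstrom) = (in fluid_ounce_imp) 0.1309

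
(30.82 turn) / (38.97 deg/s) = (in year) 9.028e-06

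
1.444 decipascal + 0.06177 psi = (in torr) 3.196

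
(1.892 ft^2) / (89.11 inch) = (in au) 5.191e-13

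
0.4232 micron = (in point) 0.0012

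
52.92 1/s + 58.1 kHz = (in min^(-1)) 3.489e+06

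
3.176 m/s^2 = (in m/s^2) 3.176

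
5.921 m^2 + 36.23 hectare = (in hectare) 36.23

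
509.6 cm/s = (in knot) 9.906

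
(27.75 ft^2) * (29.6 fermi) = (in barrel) 4.8e-13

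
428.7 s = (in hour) 0.1191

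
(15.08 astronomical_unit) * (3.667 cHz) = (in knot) 1.608e+11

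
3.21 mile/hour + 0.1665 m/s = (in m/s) 1.601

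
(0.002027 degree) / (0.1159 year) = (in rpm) 9.243e-11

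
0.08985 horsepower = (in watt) 67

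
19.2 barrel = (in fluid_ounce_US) 1.032e+05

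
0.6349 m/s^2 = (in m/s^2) 0.6349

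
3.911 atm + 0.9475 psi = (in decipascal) 4.028e+06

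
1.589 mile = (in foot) 8390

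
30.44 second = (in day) 0.0003523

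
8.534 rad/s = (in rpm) 81.49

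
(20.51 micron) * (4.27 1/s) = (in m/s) 8.758e-05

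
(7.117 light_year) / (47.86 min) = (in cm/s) 2.345e+15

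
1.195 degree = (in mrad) 20.86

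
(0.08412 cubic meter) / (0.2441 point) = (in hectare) 0.09769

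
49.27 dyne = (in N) 0.0004927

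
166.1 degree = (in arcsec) 5.98e+05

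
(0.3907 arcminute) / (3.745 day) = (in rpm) 3.354e-09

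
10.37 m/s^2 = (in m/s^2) 10.37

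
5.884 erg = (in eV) 3.673e+12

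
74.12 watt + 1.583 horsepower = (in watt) 1255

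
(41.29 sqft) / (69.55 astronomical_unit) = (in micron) 3.687e-07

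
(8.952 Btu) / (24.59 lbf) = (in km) 0.08635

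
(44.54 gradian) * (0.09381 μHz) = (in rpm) 6.267e-07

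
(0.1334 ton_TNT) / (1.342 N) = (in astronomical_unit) 0.00278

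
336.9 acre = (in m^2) 1.363e+06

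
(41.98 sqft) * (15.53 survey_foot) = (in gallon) 4877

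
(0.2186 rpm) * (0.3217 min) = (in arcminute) 1519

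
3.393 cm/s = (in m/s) 0.03393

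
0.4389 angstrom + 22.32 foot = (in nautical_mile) 0.003673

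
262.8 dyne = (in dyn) 262.8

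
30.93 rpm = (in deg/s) 185.6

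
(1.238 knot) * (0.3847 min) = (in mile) 0.009134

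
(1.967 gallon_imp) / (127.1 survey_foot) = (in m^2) 0.0002308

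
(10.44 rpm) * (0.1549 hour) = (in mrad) 6.097e+05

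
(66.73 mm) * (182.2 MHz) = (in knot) 2.363e+07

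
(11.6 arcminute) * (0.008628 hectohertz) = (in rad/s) 0.002911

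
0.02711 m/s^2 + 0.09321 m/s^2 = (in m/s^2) 0.1203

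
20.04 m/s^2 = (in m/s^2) 20.04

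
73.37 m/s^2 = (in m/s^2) 73.37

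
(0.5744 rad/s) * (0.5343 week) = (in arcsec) 3.829e+10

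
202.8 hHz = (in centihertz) 2.028e+06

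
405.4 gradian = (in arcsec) 1.313e+06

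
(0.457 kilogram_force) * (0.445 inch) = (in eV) 3.162e+17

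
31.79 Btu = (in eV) 2.093e+23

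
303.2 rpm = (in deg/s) 1819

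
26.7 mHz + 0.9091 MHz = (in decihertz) 9.091e+06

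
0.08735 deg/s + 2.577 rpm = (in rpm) 2.592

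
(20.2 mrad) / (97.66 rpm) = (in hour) 5.487e-07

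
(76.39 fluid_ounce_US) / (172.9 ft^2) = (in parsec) 4.558e-21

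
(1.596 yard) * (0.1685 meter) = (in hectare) 2.459e-05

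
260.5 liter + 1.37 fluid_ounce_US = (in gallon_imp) 57.31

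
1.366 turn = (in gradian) 546.4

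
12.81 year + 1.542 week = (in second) 4.049e+08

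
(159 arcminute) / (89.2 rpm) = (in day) 5.731e-08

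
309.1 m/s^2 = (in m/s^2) 309.1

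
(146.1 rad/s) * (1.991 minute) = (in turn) 2778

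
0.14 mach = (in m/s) 47.67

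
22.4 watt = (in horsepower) 0.03004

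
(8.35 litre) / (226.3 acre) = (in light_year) 9.637e-25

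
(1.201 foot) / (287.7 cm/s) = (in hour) 3.534e-05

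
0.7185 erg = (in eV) 4.485e+11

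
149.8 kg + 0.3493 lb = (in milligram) 1.5e+08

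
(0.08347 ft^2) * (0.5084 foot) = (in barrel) 0.007558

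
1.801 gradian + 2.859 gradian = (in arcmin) 251.6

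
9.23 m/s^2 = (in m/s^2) 9.23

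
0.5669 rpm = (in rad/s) 0.05937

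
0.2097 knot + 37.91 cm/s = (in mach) 0.00143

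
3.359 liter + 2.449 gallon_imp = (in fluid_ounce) 490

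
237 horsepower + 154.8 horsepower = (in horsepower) 391.8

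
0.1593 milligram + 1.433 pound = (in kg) 0.65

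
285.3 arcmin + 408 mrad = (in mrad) 491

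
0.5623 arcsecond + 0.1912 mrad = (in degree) 0.01111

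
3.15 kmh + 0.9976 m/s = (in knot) 3.64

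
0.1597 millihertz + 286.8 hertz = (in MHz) 0.0002868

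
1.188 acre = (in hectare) 0.4808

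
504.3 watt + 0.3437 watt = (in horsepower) 0.6767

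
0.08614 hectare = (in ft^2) 9272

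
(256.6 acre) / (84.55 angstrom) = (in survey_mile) 7.632e+10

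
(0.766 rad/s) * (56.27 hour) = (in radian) 1.552e+05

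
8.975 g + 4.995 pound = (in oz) 80.24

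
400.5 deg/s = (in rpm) 66.75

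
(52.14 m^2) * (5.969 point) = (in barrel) 0.6906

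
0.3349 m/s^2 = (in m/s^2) 0.3349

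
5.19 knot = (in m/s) 2.67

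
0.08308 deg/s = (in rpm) 0.01385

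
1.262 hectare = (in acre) 3.118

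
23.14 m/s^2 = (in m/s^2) 23.14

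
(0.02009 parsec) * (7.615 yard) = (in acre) 1.067e+12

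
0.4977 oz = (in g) 14.11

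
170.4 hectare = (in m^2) 1.704e+06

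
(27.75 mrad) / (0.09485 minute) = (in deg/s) 0.2794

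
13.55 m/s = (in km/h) 48.78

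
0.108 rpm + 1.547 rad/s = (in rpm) 14.88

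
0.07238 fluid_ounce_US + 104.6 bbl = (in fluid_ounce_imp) 5.853e+05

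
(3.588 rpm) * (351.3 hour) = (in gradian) 3.025e+07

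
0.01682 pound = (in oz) 0.2691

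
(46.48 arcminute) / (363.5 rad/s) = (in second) 3.72e-05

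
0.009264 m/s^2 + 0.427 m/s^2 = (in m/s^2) 0.4363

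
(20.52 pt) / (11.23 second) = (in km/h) 0.002321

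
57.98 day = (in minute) 8.349e+04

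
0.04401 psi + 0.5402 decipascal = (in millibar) 3.035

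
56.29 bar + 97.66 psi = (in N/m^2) 6.302e+06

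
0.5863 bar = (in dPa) 5.863e+05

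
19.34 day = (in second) 1.671e+06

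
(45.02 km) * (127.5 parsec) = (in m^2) 1.771e+23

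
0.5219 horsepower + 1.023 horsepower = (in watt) 1152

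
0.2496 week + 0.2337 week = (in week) 0.4833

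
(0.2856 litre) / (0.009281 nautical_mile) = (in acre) 4.106e-09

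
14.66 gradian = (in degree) 13.19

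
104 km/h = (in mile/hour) 64.62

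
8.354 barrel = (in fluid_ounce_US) 4.491e+04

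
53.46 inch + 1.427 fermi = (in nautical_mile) 0.0007332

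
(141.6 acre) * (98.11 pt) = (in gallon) 5.239e+06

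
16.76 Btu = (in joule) 1.768e+04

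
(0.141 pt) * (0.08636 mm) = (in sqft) 4.624e-08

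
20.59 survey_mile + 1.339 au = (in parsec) 6.492e-06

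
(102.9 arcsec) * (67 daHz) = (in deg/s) 19.15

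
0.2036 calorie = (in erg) 8.519e+06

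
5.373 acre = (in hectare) 2.174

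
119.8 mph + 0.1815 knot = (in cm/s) 5365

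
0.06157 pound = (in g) 27.93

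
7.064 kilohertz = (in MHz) 0.007064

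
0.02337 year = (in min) 1.228e+04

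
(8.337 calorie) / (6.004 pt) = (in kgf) 1679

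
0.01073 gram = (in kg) 1.073e-05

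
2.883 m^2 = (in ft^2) 31.03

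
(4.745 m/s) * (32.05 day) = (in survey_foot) 4.311e+07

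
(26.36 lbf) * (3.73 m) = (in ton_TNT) 1.045e-07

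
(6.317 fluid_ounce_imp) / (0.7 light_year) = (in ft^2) 2.917e-19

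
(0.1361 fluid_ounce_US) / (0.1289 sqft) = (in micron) 336.1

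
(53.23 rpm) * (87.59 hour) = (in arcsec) 3.625e+11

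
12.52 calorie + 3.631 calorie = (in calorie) 16.15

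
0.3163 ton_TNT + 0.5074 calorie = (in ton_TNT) 0.3163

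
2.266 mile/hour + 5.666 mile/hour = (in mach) 0.01041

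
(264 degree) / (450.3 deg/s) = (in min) 0.009771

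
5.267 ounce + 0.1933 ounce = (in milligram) 1.548e+05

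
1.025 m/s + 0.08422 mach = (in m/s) 29.7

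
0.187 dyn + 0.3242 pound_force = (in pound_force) 0.3242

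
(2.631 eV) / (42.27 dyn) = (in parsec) 3.232e-32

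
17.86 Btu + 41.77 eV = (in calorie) 4504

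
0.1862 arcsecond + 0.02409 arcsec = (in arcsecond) 0.2103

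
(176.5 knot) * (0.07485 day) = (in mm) 5.872e+08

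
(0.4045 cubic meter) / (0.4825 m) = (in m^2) 0.8383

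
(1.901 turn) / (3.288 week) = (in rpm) 5.736e-05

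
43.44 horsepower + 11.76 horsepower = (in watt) 4.116e+04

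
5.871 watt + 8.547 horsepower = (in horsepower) 8.555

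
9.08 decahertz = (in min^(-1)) 5448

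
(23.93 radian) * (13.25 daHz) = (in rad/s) 3171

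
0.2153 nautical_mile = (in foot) 1308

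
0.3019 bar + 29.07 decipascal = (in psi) 4.379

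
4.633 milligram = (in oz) 0.0001634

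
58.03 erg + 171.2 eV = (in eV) 3.622e+13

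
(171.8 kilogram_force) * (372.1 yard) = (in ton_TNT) 0.000137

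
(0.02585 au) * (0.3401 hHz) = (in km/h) 4.735e+11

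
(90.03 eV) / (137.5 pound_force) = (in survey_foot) 7.737e-20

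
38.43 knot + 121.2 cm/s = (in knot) 40.79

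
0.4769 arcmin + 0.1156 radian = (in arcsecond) 2.387e+04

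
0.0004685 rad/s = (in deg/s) 0.02684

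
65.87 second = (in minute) 1.098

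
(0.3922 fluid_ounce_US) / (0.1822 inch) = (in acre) 6.193e-07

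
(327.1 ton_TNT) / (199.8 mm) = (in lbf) 1.54e+12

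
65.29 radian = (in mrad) 6.529e+04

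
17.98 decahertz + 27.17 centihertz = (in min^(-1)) 1.08e+04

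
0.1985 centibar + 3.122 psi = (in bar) 0.2172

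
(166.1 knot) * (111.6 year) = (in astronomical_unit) 2.01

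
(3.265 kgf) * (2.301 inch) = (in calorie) 0.4473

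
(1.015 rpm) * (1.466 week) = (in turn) 1.5e+04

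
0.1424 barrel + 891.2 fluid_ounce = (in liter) 49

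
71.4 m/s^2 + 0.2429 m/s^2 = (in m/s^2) 71.64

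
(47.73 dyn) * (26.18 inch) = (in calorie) 7.586e-05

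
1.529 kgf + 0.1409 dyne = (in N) 14.99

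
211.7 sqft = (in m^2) 19.67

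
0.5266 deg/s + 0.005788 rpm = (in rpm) 0.09355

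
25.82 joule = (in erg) 2.582e+08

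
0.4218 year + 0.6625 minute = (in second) 1.33e+07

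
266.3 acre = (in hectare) 107.8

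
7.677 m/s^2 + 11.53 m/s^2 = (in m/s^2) 19.21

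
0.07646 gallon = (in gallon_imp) 0.06367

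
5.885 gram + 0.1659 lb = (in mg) 8.114e+04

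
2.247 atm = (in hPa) 2277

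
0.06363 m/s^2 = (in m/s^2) 0.06363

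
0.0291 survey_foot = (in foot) 0.0291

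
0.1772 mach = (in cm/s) 6034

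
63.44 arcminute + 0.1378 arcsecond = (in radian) 0.01845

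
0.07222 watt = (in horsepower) 9.685e-05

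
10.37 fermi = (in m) 1.037e-14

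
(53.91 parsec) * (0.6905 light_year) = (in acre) 2.685e+30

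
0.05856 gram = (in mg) 58.56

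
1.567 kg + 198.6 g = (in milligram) 1.766e+06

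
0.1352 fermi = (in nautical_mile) 7.3e-20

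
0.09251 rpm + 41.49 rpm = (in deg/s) 249.5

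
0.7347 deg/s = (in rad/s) 0.01282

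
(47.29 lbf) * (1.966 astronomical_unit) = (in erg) 6.187e+20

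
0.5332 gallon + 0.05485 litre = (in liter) 2.073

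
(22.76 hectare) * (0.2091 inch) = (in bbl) 7603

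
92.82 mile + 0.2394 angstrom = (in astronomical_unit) 9.985e-07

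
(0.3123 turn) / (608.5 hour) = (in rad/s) 8.958e-07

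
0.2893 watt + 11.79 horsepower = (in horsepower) 11.79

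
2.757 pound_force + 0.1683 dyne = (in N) 12.26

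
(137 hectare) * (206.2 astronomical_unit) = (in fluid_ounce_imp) 1.487e+24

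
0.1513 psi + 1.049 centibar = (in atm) 0.02065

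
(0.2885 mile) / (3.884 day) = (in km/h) 0.004981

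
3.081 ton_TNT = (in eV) 8.046e+28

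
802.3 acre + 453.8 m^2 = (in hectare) 324.7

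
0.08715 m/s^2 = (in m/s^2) 0.08715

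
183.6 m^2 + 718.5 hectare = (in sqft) 7.734e+07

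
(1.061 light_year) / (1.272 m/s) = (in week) 1.305e+10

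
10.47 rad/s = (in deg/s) 599.9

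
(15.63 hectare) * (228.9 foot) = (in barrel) 6.859e+07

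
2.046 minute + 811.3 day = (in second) 7.01e+07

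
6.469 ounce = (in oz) 6.469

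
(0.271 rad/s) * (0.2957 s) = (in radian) 0.08013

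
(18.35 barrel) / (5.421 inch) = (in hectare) 0.002119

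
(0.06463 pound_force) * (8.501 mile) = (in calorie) 940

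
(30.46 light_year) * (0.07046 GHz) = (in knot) 3.947e+25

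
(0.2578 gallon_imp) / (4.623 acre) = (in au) 4.187e-19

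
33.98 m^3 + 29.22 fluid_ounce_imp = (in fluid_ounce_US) 1.149e+06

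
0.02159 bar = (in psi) 0.3131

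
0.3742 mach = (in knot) 247.7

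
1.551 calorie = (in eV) 4.05e+19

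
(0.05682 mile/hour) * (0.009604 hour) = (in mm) 878.2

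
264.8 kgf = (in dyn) 2.597e+08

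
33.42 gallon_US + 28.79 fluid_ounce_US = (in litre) 127.4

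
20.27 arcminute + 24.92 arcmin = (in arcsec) 2711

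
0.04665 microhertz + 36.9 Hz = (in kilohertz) 0.0369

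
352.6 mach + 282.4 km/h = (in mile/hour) 2.687e+05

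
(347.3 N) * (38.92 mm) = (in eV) 8.437e+19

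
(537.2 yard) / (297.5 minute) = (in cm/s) 2.752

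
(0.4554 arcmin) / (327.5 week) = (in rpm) 6.387e-12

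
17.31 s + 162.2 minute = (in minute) 162.5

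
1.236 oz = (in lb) 0.07725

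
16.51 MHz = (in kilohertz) 1.651e+04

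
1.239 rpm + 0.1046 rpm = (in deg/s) 8.062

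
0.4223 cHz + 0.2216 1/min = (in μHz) 7916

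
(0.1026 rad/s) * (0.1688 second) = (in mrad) 17.32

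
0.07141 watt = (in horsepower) 9.576e-05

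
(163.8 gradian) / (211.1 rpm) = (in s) 0.1164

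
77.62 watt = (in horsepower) 0.1041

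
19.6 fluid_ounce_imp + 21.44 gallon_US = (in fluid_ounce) 2763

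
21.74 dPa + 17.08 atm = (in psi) 251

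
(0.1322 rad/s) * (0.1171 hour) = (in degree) 3193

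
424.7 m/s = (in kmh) 1529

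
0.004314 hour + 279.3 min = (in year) 0.0005319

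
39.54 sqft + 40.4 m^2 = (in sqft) 474.4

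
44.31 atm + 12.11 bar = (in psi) 826.8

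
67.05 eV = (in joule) 1.074e-17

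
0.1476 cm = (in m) 0.001476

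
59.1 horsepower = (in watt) 4.407e+04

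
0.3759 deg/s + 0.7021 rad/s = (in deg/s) 40.6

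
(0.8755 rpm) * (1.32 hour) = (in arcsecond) 8.986e+07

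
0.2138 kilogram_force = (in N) 2.097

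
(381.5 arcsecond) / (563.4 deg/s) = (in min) 3.135e-06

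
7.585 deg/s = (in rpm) 1.264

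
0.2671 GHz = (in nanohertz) 2.671e+17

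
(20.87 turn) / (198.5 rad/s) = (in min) 0.01101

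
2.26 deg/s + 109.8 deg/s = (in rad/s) 1.956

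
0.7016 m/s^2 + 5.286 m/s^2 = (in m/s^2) 5.988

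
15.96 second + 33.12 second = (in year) 1.556e-06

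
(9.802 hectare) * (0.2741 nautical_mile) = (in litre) 4.976e+10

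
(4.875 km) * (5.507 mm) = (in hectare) 0.002685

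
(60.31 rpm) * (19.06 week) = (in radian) 7.28e+07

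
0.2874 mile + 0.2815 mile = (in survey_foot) 3004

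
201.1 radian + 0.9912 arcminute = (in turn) 32.01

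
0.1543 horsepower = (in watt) 115.1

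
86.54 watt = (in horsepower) 0.1161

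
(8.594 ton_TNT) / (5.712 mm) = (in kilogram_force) 6.419e+11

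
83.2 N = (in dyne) 8.32e+06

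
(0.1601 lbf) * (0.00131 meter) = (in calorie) 0.000223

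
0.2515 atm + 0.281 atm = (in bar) 0.5396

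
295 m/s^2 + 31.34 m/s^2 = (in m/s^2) 326.3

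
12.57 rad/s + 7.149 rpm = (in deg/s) 763.1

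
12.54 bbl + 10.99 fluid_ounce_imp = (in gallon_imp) 438.6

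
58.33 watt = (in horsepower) 0.07822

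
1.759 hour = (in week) 0.01047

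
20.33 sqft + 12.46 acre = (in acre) 12.46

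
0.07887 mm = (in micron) 78.87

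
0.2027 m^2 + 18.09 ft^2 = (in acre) 0.0004654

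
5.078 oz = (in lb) 0.3174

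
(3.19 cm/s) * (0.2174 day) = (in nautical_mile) 0.3235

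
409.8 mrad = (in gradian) 26.09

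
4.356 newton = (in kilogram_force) 0.4442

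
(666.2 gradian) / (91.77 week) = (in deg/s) 1.08e-05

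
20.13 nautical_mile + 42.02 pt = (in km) 37.28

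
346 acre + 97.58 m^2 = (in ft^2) 1.507e+07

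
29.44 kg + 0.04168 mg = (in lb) 64.9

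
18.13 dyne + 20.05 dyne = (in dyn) 38.18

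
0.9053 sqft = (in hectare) 8.411e-06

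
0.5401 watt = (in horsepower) 0.0007243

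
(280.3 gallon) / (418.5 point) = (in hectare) 0.0007187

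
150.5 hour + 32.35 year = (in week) 1688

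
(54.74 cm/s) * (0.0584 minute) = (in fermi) 1.918e+15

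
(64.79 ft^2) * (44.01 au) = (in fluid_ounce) 1.34e+18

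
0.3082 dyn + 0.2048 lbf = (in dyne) 9.11e+04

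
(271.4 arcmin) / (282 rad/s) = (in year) 8.877e-12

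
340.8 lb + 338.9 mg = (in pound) 340.8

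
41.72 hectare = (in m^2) 4.172e+05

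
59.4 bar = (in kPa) 5940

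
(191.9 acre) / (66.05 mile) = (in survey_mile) 0.00454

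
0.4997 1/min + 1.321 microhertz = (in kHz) 8.33e-06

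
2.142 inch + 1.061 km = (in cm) 1.061e+05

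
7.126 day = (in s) 6.157e+05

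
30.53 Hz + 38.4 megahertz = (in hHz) 3.84e+05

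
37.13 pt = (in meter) 0.0131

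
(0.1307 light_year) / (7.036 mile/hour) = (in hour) 1.092e+11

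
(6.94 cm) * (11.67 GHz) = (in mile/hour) 1.812e+09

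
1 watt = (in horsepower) 0.001341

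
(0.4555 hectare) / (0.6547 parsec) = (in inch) 8.877e-12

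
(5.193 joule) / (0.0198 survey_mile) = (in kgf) 0.01662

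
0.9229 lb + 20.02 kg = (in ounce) 721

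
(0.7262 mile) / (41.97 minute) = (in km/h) 1.671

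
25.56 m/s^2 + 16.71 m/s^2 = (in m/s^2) 42.27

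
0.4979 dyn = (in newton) 4.979e-06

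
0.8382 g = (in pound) 0.001848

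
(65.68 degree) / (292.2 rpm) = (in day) 4.336e-07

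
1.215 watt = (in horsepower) 0.001629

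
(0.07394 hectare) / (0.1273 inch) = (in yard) 2.501e+05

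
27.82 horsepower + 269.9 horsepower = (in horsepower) 297.7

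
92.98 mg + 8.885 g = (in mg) 8978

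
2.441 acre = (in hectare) 0.9878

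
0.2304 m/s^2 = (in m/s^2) 0.2304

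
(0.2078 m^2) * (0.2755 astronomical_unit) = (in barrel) 5.387e+10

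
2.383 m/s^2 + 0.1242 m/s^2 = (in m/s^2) 2.507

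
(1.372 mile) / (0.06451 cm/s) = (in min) 5.705e+04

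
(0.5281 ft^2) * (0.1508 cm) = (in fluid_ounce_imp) 2.604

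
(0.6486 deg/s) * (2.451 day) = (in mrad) 2.397e+06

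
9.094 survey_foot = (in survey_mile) 0.001722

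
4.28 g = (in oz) 0.151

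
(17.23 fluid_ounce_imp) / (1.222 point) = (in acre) 0.0002806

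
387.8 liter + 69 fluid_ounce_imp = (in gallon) 103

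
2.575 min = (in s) 154.5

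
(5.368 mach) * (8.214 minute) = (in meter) 9.008e+05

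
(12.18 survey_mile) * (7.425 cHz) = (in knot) 2829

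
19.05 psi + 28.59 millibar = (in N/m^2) 1.342e+05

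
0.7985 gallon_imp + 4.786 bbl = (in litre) 764.5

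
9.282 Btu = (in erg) 9.793e+10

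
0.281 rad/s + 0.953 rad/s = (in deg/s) 70.7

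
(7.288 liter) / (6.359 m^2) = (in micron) 1146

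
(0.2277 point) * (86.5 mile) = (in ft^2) 120.4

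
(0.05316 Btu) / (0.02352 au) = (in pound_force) 3.584e-09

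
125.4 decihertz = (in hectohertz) 0.1254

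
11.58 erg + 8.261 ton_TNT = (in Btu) 3.276e+07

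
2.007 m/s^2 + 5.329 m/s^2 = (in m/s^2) 7.336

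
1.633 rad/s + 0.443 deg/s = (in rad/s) 1.641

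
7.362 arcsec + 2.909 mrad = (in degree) 0.1687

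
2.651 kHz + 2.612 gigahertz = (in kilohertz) 2.612e+06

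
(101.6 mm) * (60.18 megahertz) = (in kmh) 2.201e+07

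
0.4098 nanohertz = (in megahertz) 4.098e-16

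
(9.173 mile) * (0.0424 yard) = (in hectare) 0.05724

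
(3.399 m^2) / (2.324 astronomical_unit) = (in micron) 9.777e-06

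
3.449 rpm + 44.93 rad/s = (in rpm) 432.5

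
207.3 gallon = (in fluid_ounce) 2.653e+04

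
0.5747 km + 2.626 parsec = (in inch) 3.19e+18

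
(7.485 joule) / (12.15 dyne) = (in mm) 6.16e+07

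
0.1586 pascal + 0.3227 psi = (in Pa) 2225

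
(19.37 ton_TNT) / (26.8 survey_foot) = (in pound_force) 2.23e+09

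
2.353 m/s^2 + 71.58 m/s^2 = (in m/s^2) 73.93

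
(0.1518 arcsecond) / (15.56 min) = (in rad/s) 7.883e-10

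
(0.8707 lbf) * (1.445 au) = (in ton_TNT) 200.1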